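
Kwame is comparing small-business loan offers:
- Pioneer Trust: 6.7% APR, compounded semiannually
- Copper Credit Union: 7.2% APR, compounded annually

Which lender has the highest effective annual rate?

Pioneer Trust: (1 + 0.067/2)^2 − 1 = 6.812%
Copper Credit Union: compounded annually, EAR = 7.200%
The highest effective annual rate is Copper Credit Union at 7.200%.

Copper Credit Union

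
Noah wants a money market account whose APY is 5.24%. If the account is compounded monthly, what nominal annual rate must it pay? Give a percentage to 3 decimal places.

(1 + r/12)^12 − 1 = 0.0524, so 1 + r/12 = 1.0524^(1/12).
r/12 = 0.004265, so r = 0.051182 = 5.118%.

5.118%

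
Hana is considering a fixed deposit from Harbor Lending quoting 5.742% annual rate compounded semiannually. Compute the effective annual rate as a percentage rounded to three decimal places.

EAR = (1 + 0.05742/2)^2 − 1.
= 1.058244 − 1 = 5.824%.

5.824%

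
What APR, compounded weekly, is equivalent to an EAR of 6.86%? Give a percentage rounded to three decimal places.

(1 + r/52)^52 − 1 = 0.0686, so 1 + r/52 = 1.0686^(1/52).
r/52 = 0.001277, so r = 0.066392 = 6.639%.

6.639%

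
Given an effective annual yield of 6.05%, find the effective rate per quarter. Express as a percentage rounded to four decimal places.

1.4793%

The per-quarter rate i satisfies (1 + i)^4 = 1 + 0.0605.
i = 1.0605^(1/4) − 1 = 0.0147935 = 1.4793%.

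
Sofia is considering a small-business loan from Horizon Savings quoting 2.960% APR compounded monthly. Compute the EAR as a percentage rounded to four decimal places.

3.0005%

EAR = (1 + 0.02960/12)^12 − 1.
= (1 + 0.002467)^12 − 1 = 1.030005 − 1 = 3.0005%.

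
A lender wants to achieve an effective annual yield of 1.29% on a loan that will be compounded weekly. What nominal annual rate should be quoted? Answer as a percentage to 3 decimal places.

(1 + r/52)^52 − 1 = 0.0129, so 1 + r/52 = 1.0129^(1/52).
r/52 = 0.000247, so r = 0.012819 = 1.282%.

1.282%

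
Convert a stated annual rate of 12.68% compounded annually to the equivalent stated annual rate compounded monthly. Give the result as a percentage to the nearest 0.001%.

11.998%

Compounded annually, EAR = nominal = 0.126800.
Solve (1 + r/12)^12 = 1.126800: r/12 = 1.126800^(1/12) − 1 = 0.009998, so r = 0.119978 = 11.998%.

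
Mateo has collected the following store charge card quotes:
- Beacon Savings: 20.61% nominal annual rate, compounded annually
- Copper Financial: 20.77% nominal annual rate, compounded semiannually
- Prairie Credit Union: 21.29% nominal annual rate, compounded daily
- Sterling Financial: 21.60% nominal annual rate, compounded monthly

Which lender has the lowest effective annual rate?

Beacon Savings: compounded annually, EAR = 20.610%
Copper Financial: (1 + 0.2077/2)^2 − 1 = 21.848%
Prairie Credit Union: (1 + 0.2129/365)^365 − 1 = 23.718%
Sterling Financial: (1 + 0.2160/12)^12 − 1 = 23.872%
The lowest effective annual rate is Beacon Savings at 20.610%.

Beacon Savings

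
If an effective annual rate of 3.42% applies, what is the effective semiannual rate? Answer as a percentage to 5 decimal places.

The per-half-year rate i satisfies (1 + i)^2 = 1 + 0.0342.
i = 1.0342^(1/2) − 1 = 0.0169562 = 1.69562%.

1.69562%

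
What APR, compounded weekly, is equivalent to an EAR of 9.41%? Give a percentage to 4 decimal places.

9.0010%

(1 + r/52)^52 − 1 = 0.0941, so 1 + r/52 = 1.0941^(1/52).
r/52 = 0.001731, so r = 0.090010 = 9.0010%.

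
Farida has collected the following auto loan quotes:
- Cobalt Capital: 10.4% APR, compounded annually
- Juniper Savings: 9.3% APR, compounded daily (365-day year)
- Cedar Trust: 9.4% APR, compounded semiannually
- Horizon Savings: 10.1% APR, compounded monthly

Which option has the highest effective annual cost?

Horizon Savings

Cobalt Capital: compounded annually, EAR = 10.400%
Juniper Savings: (1 + 0.093/365)^365 − 1 = 9.745%
Cedar Trust: (1 + 0.094/2)^2 − 1 = 9.621%
Horizon Savings: (1 + 0.101/12)^12 − 1 = 10.581%
The highest effective annual rate is Horizon Savings at 10.581%.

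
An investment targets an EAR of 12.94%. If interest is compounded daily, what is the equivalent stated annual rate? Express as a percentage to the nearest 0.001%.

12.171%

(1 + r/365)^365 − 1 = 0.1294, so 1 + r/365 = 1.1294^(1/365).
r/365 = 0.000333, so r = 0.121707 = 12.171%.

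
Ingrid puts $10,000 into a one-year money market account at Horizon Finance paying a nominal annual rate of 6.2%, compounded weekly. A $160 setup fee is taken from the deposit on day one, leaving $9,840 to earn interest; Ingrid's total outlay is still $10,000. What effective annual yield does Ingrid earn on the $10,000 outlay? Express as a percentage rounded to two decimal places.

4.69%

Value after one year: 9,840 × (1 + 0.062/52)^52 = 9,840 × 1.063923 = $10,469.00.
Effective yield on the $10,000 outlay: 10,469.00 / 10,000 − 1 = 0.046900 = 4.69%.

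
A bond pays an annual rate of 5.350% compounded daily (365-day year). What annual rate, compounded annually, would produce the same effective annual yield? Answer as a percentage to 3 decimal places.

EAR = (1 + 0.05350/365)^365 − 1 = 0.054953.
Compounded annually, the equivalent nominal rate is the EAR itself: 5.495%.

5.495%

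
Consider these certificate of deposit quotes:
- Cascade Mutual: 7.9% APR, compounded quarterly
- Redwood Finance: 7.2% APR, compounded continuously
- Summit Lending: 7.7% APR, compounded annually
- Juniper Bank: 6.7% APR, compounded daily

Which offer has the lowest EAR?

Juniper Bank

Cascade Mutual: (1 + 0.079/4)^4 − 1 = 8.137%
Redwood Finance: e^0.072 − 1 = 7.466%
Summit Lending: compounded annually, EAR = 7.700%
Juniper Bank: (1 + 0.067/365)^365 − 1 = 6.929%
The lowest effective annual rate is Juniper Bank at 6.929%.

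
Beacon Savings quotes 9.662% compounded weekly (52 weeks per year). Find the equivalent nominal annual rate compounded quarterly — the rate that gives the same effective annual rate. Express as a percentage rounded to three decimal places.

EAR = (1 + 0.09662/52)^52 − 1 = 0.101343.
Solve (1 + r/4)^4 = 1.101343: r/4 = 1.101343^(1/4) − 1 = 0.024426, so r = 0.097705 = 9.770%.

9.770%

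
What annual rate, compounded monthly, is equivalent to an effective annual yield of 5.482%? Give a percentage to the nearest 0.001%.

(1 + r/12)^12 − 1 = 0.05482, so 1 + r/12 = 1.05482^(1/12).
r/12 = 0.004457, so r = 0.053489 = 5.349%.

5.349%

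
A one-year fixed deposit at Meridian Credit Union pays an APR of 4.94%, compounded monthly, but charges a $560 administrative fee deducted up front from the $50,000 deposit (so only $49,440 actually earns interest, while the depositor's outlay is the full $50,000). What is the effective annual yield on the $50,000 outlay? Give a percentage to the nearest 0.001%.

Value after one year: 49,440 × (1 + 0.0494/12)^12 = 49,440 × 1.050534 = $51,938.40.
Effective yield on the $50,000 outlay: 51,938.40 / 50,000 − 1 = 0.038768 = 3.877%.

3.877%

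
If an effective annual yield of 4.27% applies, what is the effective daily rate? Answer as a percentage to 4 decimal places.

0.0115%

The per-day rate i satisfies (1 + i)^365 = 1 + 0.0427.
i = 1.0427^(1/365) − 1 = 0.0001146 = 0.0115%.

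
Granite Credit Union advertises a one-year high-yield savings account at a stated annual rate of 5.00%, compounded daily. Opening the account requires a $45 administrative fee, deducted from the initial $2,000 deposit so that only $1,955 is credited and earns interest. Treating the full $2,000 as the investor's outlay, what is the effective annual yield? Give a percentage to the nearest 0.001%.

2.761%

Value after one year: 1,955 × (1 + 0.0500/365)^365 = 1,955 × 1.051267 = $2,055.23.
Effective yield on the $2,000 outlay: 2,055.23 / 2,000 − 1 = 0.027614 = 2.761%.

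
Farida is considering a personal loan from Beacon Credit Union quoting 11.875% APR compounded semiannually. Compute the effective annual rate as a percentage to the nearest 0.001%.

12.228%

EAR = (1 + 0.11875/2)^2 − 1.
= 1.122275 − 1 = 12.228%.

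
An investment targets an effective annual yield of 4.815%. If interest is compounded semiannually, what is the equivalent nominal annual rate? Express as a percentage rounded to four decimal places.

(1 + r/2)^2 − 1 = 0.04815, so 1 + r/2 = 1.04815^(1/2).
r/2 = 0.023792, so r = 0.047584 = 4.7584%.

4.7584%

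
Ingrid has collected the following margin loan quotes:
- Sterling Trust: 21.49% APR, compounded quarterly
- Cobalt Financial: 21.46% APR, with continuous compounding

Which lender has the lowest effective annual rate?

Sterling Trust

Sterling Trust: (1 + 0.2149/4)^4 − 1 = 23.285%
Cobalt Financial: e^0.2146 − 1 = 23.937%
The lowest effective annual rate is Sterling Trust at 23.285%.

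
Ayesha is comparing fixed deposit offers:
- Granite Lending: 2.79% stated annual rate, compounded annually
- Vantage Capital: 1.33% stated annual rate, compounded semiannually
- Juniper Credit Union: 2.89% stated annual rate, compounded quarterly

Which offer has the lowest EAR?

Vantage Capital

Granite Lending: compounded annually, EAR = 2.790%
Vantage Capital: (1 + 0.0133/2)^2 − 1 = 1.334%
Juniper Credit Union: (1 + 0.0289/4)^4 − 1 = 2.921%
The lowest effective annual rate is Vantage Capital at 1.334%.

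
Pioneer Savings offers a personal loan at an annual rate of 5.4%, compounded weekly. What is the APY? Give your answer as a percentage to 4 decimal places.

EAR = (1 + 0.054/52)^52 − 1.
= 1.055455 − 1 = 5.5455%.

5.5455%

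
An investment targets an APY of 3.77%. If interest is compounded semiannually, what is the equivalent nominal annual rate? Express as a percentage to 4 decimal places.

(1 + r/2)^2 − 1 = 0.0377, so 1 + r/2 = 1.0377^(1/2).
r/2 = 0.018676, so r = 0.037351 = 3.7351%.

3.7351%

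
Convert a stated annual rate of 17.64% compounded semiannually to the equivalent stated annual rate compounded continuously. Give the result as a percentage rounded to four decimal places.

EAR = (1 + 0.1764/2)^2 − 1 = 0.184179.
Equivalent continuous rate: r = ln(1 + 0.184179) = 0.169050 = 16.9050%.

16.9050%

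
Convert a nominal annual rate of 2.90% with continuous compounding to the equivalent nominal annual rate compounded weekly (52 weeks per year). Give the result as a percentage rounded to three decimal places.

2.901%

EAR under continuous compounding: e^0.0290 − 1 = 0.029425.
Solve (1 + r/52)^52 = 1.029425: r/52 = 1.029425^(1/52) − 1 = 0.000558, so r = 0.029008 = 2.901%.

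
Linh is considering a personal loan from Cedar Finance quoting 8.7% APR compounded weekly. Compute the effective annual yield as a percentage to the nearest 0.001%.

EAR = (1 + 0.087/52)^52 − 1.
= (1 + 0.001673)^52 − 1 = 1.090817 − 1 = 9.082%.

9.082%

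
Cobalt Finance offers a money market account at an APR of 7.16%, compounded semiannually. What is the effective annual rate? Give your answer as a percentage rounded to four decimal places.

7.2882%

EAR = (1 + 0.0716/2)^2 − 1.
= (1 + 0.035800)^2 − 1 = 1.072882 − 1 = 7.2882%.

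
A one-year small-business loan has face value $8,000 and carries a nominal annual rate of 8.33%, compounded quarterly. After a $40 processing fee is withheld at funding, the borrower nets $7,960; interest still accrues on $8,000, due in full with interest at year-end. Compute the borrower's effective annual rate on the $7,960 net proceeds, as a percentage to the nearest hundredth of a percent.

Amount owed after one year: 8,000 × (1 + 0.0833/4)^4 = 8,000 × 1.085938 = $8,687.51.
Effective rate on net proceeds: 8,687.51 / 7,960 − 1 = 0.091395 = 9.14%.

9.14%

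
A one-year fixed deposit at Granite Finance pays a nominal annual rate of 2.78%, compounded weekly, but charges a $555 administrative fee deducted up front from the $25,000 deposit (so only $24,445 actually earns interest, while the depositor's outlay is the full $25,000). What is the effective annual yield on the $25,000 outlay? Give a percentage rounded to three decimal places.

0.536%

Value after one year: 24,445 × (1 + 0.0278/52)^52 = 24,445 × 1.028182 = $25,133.92.
Effective yield on the $25,000 outlay: 25,133.92 / 25,000 − 1 = 0.005357 = 0.536%.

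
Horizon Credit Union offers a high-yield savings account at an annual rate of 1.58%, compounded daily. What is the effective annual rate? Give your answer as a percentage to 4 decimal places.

1.5925%

EAR = (1 + 0.0158/365)^365 − 1.
= (1 + 0.000043)^365 − 1 = 1.015925 − 1 = 1.5925%.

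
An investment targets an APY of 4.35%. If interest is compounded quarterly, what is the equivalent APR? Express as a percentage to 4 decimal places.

4.2808%

(1 + r/4)^4 − 1 = 0.0435, so 1 + r/4 = 1.0435^(1/4).
r/4 = 0.010702, so r = 0.042808 = 4.2808%.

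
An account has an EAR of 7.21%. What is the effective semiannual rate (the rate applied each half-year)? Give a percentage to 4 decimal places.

The per-half-year rate i satisfies (1 + i)^2 = 1 + 0.0721.
i = 1.0721^(1/2) − 1 = 0.0354226 = 3.5423%.

3.5423%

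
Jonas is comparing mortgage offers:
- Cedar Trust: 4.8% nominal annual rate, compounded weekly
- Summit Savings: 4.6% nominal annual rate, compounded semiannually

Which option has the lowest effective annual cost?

Cedar Trust: (1 + 0.048/52)^52 − 1 = 4.915%
Summit Savings: (1 + 0.046/2)^2 − 1 = 4.653%
The lowest effective annual rate is Summit Savings at 4.653%.

Summit Savings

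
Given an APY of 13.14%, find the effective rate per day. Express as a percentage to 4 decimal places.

0.0338%

The per-day rate i satisfies (1 + i)^365 = 1 + 0.1314.
i = 1.1314^(1/365) − 1 = 0.0003383 = 0.0338%.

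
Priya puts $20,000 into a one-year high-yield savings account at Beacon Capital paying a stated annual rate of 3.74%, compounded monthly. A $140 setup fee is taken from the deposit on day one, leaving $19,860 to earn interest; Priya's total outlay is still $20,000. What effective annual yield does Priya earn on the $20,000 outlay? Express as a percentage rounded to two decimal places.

3.08%

Value after one year: 19,860 × (1 + 0.0374/12)^12 = 19,860 × 1.038048 = $20,615.63.
Effective yield on the $20,000 outlay: 20,615.63 / 20,000 − 1 = 0.030781 = 3.08%.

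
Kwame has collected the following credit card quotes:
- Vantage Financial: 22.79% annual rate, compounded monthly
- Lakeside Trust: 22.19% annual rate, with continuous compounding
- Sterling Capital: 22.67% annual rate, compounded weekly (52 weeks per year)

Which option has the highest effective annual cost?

Vantage Financial: (1 + 0.2279/12)^12 − 1 = 25.328%
Lakeside Trust: e^0.2219 − 1 = 24.845%
Sterling Capital: (1 + 0.2267/52)^52 − 1 = 25.384%
The highest effective annual rate is Sterling Capital at 25.384%.

Sterling Capital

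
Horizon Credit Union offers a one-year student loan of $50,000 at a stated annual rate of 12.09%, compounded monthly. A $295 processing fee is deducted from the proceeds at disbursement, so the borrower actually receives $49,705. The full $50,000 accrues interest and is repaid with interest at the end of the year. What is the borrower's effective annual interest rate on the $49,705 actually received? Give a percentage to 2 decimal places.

13.45%

Amount owed after one year: 50,000 × (1 + 0.1209/12)^12 = 50,000 × 1.127830 = $56,391.48.
Effective rate on net proceeds: 56,391.48 / 49,705 − 1 = 0.134523 = 13.45%.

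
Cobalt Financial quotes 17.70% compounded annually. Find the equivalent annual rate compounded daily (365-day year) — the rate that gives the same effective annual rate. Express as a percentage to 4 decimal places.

16.3005%

Compounded annually, EAR = nominal = 0.177000.
Solve (1 + r/365)^365 = 1.177000: r/365 = 1.177000^(1/365) − 1 = 0.000447, so r = 0.163005 = 16.3005%.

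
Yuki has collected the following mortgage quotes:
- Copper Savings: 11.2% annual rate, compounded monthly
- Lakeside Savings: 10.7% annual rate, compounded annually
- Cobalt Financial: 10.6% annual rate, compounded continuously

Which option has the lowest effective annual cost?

Lakeside Savings

Copper Savings: (1 + 0.112/12)^12 − 1 = 11.793%
Lakeside Savings: compounded annually, EAR = 10.700%
Cobalt Financial: e^0.106 − 1 = 11.182%
The lowest effective annual rate is Lakeside Savings at 10.700%.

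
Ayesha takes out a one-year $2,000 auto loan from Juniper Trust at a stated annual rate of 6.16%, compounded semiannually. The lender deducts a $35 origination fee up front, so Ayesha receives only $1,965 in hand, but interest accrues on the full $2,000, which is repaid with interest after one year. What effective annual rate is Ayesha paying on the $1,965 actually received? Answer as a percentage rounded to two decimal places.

8.15%

Amount owed after one year: 2,000 × (1 + 0.0616/2)^2 = 2,000 × 1.062549 = $2,125.10.
Effective rate on net proceeds: 2,125.10 / 1,965 − 1 = 0.081474 = 8.15%.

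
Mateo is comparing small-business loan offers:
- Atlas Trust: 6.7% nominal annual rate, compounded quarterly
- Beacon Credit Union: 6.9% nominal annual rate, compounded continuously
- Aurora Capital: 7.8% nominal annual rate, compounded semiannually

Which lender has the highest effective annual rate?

Atlas Trust: (1 + 0.067/4)^4 − 1 = 6.870%
Beacon Credit Union: e^0.069 − 1 = 7.144%
Aurora Capital: (1 + 0.078/2)^2 − 1 = 7.952%
The highest effective annual rate is Aurora Capital at 7.952%.

Aurora Capital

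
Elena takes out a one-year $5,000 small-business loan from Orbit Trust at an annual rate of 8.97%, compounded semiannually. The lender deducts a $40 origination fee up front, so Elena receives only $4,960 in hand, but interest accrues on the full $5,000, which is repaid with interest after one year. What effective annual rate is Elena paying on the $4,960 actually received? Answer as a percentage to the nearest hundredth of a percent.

Amount owed after one year: 5,000 × (1 + 0.0897/2)^2 = 5,000 × 1.091712 = $5,458.56.
Effective rate on net proceeds: 5,458.56 / 4,960 − 1 = 0.100516 = 10.05%.

10.05%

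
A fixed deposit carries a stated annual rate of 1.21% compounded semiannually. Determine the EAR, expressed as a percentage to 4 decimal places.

1.2137%

EAR = (1 + 0.0121/2)^2 − 1.
= 1.012137 − 1 = 1.2137%.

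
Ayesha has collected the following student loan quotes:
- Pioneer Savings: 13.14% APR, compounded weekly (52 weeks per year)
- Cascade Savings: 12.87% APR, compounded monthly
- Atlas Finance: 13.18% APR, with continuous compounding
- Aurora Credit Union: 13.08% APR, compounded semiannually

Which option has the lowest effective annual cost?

Aurora Credit Union

Pioneer Savings: (1 + 0.1314/52)^52 − 1 = 14.023%
Cascade Savings: (1 + 0.1287/12)^12 − 1 = 13.657%
Atlas Finance: e^0.1318 − 1 = 14.088%
Aurora Credit Union: (1 + 0.1308/2)^2 − 1 = 13.508%
The lowest effective annual rate is Aurora Credit Union at 13.508%.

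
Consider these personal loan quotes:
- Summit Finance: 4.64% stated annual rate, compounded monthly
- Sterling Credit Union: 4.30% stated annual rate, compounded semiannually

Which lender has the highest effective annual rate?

Summit Finance: (1 + 0.0464/12)^12 − 1 = 4.740%
Sterling Credit Union: (1 + 0.0430/2)^2 − 1 = 4.346%
The highest effective annual rate is Summit Finance at 4.740%.

Summit Finance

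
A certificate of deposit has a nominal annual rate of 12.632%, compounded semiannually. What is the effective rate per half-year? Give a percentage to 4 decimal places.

With a nominal annual rate compounded semiannually, the periodic rate is the nominal rate divided by 2.
i = 0.12632 / 2 = 0.0631600 = 6.3160%.

6.3160%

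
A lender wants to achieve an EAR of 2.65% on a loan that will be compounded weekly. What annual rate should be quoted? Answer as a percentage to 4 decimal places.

(1 + r/52)^52 − 1 = 0.0265, so 1 + r/52 = 1.0265^(1/52).
r/52 = 0.000503, so r = 0.026162 = 2.6162%.

2.6162%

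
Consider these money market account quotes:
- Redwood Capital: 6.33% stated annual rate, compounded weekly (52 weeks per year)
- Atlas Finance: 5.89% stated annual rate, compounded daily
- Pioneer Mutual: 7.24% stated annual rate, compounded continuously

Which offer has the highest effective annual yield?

Redwood Capital: (1 + 0.0633/52)^52 − 1 = 6.531%
Atlas Finance: (1 + 0.0589/365)^365 − 1 = 6.066%
Pioneer Mutual: e^0.0724 − 1 = 7.509%
The highest effective annual rate is Pioneer Mutual at 7.509%.

Pioneer Mutual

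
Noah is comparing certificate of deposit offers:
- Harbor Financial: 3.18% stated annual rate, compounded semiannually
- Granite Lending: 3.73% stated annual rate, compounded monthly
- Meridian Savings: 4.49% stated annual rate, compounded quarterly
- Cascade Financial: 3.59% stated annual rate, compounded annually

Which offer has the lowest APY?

Harbor Financial

Harbor Financial: (1 + 0.0318/2)^2 − 1 = 3.205%
Granite Lending: (1 + 0.0373/12)^12 − 1 = 3.794%
Meridian Savings: (1 + 0.0449/4)^4 − 1 = 4.566%
Cascade Financial: compounded annually, EAR = 3.590%
The lowest effective annual rate is Harbor Financial at 3.205%.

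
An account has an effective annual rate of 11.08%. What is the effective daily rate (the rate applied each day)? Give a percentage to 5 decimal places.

0.02879%

The per-day rate i satisfies (1 + i)^365 = 1 + 0.1108.
i = 1.1108^(1/365) − 1 = 0.0002879 = 0.02879%.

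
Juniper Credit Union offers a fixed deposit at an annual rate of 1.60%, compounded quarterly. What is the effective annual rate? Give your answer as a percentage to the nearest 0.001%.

EAR = (1 + 0.0160/4)^4 − 1.
= (1 + 0.004000)^4 − 1 = 1.016096 − 1 = 1.610%.

1.610%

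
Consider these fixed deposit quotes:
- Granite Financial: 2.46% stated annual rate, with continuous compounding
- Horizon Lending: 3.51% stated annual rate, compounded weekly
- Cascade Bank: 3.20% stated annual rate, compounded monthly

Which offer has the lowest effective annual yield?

Granite Financial: e^0.0246 − 1 = 2.491%
Horizon Lending: (1 + 0.0351/52)^52 − 1 = 3.571%
Cascade Bank: (1 + 0.0320/12)^12 − 1 = 3.247%
The lowest effective annual rate is Granite Financial at 2.491%.

Granite Financial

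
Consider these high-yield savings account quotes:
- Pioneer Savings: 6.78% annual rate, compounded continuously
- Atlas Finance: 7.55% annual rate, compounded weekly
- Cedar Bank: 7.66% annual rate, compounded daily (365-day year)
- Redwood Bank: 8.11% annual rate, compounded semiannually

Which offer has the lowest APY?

Pioneer Savings

Pioneer Savings: e^0.0678 − 1 = 7.015%
Atlas Finance: (1 + 0.0755/52)^52 − 1 = 7.836%
Cedar Bank: (1 + 0.0766/365)^365 − 1 = 7.960%
Redwood Bank: (1 + 0.0811/2)^2 − 1 = 8.274%
The lowest effective annual rate is Pioneer Savings at 7.015%.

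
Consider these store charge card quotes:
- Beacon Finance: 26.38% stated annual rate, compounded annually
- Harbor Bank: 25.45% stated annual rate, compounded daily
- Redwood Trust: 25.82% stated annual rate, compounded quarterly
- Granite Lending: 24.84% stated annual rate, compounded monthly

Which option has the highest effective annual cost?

Beacon Finance: compounded annually, EAR = 26.380%
Harbor Bank: (1 + 0.2545/365)^365 − 1 = 28.970%
Redwood Trust: (1 + 0.2582/4)^4 − 1 = 28.429%
Granite Lending: (1 + 0.2484/12)^12 − 1 = 27.873%
The highest effective annual rate is Harbor Bank at 28.970%.

Harbor Bank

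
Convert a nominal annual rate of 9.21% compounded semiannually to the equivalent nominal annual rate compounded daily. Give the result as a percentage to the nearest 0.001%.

EAR = (1 + 0.0921/2)^2 − 1 = 0.094221.
Solve (1 + r/365)^365 = 1.094221: r/365 = 1.094221^(1/365) − 1 = 0.000247, so r = 0.090053 = 9.005%.

9.005%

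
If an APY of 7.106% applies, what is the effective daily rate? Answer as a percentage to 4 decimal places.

The per-day rate i satisfies (1 + i)^365 = 1 + 0.07106.
i = 1.07106^(1/365) − 1 = 0.0001881 = 0.0188%.

0.0188%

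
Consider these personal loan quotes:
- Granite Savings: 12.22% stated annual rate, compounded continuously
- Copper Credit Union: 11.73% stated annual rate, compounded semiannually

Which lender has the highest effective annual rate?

Granite Savings: e^0.1222 − 1 = 12.998%
Copper Credit Union: (1 + 0.1173/2)^2 − 1 = 12.074%
The highest effective annual rate is Granite Savings at 12.998%.

Granite Savings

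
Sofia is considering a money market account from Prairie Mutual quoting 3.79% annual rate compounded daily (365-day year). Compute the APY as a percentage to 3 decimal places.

EAR = (1 + 0.0379/365)^365 − 1.
= (1 + 0.000104)^365 − 1 = 1.038625 − 1 = 3.863%.

3.863%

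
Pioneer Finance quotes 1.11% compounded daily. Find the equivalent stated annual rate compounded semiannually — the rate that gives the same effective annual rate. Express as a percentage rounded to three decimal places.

1.113%

EAR = (1 + 0.0111/365)^365 − 1 = 0.011162.
Solve (1 + r/2)^2 = 1.011162: r/2 = 1.011162^(1/2) − 1 = 0.005565, so r = 0.011131 = 1.113%.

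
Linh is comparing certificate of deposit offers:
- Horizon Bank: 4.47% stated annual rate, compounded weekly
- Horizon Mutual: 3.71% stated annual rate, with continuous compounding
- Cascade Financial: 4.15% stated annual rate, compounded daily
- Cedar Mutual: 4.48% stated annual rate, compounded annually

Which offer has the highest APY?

Horizon Bank: (1 + 0.0447/52)^52 − 1 = 4.569%
Horizon Mutual: e^0.0371 − 1 = 3.780%
Cascade Financial: (1 + 0.0415/365)^365 − 1 = 4.237%
Cedar Mutual: compounded annually, EAR = 4.480%
The highest effective annual rate is Horizon Bank at 4.569%.

Horizon Bank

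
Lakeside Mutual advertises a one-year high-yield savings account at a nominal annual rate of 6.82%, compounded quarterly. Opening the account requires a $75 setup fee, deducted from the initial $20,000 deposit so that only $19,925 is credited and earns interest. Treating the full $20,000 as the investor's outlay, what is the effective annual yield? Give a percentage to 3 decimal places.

6.595%

Value after one year: 19,925 × (1 + 0.0682/4)^4 = 19,925 × 1.069964 = $21,319.04.
Effective yield on the $20,000 outlay: 21,319.04 / 20,000 − 1 = 0.065952 = 6.595%.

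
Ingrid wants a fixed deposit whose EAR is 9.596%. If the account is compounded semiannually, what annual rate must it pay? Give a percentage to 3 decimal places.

9.376%

(1 + r/2)^2 − 1 = 0.09596, so 1 + r/2 = 1.09596^(1/2).
r/2 = 0.046881, so r = 0.093762 = 9.376%.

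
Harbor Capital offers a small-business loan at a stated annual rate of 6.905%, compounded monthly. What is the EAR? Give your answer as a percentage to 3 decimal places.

7.128%

EAR = (1 + 0.06905/12)^12 − 1.
= (1 + 0.005754)^12 − 1 = 1.071278 − 1 = 7.128%.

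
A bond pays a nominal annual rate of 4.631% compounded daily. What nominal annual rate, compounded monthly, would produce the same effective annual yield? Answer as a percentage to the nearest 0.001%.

EAR = (1 + 0.04631/365)^365 − 1 = 0.047396.
Solve (1 + r/12)^12 = 1.047396: r/12 = 1.047396^(1/12) − 1 = 0.003866, so r = 0.046397 = 4.640%.

4.640%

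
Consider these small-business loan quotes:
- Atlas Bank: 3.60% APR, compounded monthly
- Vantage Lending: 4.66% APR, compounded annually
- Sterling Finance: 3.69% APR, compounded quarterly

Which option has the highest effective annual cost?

Atlas Bank: (1 + 0.0360/12)^12 − 1 = 3.660%
Vantage Lending: compounded annually, EAR = 4.660%
Sterling Finance: (1 + 0.0369/4)^4 − 1 = 3.741%
The highest effective annual rate is Vantage Lending at 4.660%.

Vantage Lending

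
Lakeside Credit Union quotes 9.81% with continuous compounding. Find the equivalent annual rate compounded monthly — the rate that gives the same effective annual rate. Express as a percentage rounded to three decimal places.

EAR under continuous compounding: e^0.0981 − 1 = 0.103073.
Solve (1 + r/12)^12 = 1.103073: r/12 = 1.103073^(1/12) − 1 = 0.008209, so r = 0.098502 = 9.850%.

9.850%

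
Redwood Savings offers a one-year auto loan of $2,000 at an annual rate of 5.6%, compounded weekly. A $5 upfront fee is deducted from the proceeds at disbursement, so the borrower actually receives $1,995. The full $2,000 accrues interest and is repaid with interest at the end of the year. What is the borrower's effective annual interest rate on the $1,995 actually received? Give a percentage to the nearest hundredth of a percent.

Amount owed after one year: 2,000 × (1 + 0.056/52)^52 = 2,000 × 1.057566 = $2,115.13.
Effective rate on net proceeds: 2,115.13 / 1,995 − 1 = 0.060216 = 6.02%.

6.02%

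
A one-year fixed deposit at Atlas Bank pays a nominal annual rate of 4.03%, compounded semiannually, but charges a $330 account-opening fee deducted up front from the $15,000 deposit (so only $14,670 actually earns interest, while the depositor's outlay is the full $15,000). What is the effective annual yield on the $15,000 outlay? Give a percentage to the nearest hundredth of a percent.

Value after one year: 14,670 × (1 + 0.0403/2)^2 = 14,670 × 1.040706 = $15,267.16.
Effective yield on the $15,000 outlay: 15,267.16 / 15,000 − 1 = 0.017810 = 1.78%.

1.78%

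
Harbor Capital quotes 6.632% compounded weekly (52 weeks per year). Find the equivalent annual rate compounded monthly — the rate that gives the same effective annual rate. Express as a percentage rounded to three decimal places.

6.646%

EAR = (1 + 0.06632/52)^52 − 1 = 0.068523.
Solve (1 + r/12)^12 = 1.068523: r/12 = 1.068523^(1/12) − 1 = 0.005538, so r = 0.066461 = 6.646%.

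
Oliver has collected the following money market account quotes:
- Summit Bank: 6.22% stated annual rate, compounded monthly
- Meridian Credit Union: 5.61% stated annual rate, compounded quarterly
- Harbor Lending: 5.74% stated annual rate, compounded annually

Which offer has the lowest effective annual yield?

Meridian Credit Union

Summit Bank: (1 + 0.0622/12)^12 − 1 = 6.400%
Meridian Credit Union: (1 + 0.0561/4)^4 − 1 = 5.729%
Harbor Lending: compounded annually, EAR = 5.740%
The lowest effective annual rate is Meridian Credit Union at 5.729%.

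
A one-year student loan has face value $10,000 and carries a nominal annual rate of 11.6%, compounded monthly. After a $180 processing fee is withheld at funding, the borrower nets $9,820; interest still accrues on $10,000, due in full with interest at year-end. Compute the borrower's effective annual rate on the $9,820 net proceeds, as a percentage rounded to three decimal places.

14.294%

Amount owed after one year: 10,000 × (1 + 0.116/12)^12 = 10,000 × 1.122370 = $11,223.70.
Effective rate on net proceeds: 11,223.70 / 9,820 − 1 = 0.142943 = 14.294%.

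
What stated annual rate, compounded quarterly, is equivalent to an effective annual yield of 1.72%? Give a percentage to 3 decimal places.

1.709%

(1 + r/4)^4 − 1 = 0.0172, so 1 + r/4 = 1.0172^(1/4).
r/4 = 0.004273, so r = 0.017090 = 1.709%.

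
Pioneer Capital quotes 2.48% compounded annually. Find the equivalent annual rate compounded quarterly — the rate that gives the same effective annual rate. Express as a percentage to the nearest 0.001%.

2.457%

Compounded annually, EAR = nominal = 0.024800.
Solve (1 + r/4)^4 = 1.024800: r/4 = 1.024800^(1/4) − 1 = 0.006143, so r = 0.024573 = 2.457%.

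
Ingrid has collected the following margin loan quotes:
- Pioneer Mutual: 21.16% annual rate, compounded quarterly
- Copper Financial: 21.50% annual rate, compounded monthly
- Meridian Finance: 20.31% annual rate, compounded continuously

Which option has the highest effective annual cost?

Pioneer Mutual: (1 + 0.2116/4)^4 − 1 = 22.899%
Copper Financial: (1 + 0.2150/12)^12 − 1 = 23.750%
Meridian Finance: e^0.2031 − 1 = 22.519%
The highest effective annual rate is Copper Financial at 23.750%.

Copper Financial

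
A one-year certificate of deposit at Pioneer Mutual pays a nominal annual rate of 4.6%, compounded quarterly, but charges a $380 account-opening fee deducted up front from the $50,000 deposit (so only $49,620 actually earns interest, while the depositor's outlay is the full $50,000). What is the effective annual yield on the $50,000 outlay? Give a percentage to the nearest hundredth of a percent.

3.88%

Value after one year: 49,620 × (1 + 0.046/4)^4 = 49,620 × 1.046800 = $51,942.20.
Effective yield on the $50,000 outlay: 51,942.20 / 50,000 − 1 = 0.038844 = 3.88%.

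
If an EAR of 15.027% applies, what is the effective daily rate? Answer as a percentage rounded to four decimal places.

The per-day rate i satisfies (1 + i)^365 = 1 + 0.15027.
i = 1.15027^(1/365) − 1 = 0.0003836 = 0.0384%.

0.0384%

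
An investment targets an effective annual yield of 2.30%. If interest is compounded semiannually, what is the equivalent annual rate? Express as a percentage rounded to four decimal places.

2.2869%

(1 + r/2)^2 − 1 = 0.0230, so 1 + r/2 = 1.0230^(1/2).
r/2 = 0.011435, so r = 0.022869 = 2.2869%.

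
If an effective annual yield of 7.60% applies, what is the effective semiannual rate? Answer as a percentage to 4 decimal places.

3.7304%

The per-half-year rate i satisfies (1 + i)^2 = 1 + 0.0760.
i = 1.0760^(1/2) − 1 = 0.0373042 = 3.7304%.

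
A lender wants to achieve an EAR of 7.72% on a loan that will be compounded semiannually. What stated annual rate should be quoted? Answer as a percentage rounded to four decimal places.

(1 + r/2)^2 − 1 = 0.0772, so 1 + r/2 = 1.0772^(1/2).
r/2 = 0.037882, so r = 0.075765 = 7.5765%.

7.5765%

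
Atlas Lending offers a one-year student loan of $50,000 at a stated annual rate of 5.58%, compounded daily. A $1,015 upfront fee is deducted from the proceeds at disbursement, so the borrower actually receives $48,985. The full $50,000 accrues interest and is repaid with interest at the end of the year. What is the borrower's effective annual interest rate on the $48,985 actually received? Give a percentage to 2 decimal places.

7.93%

Amount owed after one year: 50,000 × (1 + 0.0558/365)^365 = 50,000 × 1.057382 = $52,869.08.
Effective rate on net proceeds: 52,869.08 / 48,985 − 1 = 0.079291 = 7.93%.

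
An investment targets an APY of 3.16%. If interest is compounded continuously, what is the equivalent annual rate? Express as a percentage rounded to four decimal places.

Continuous: nominal r satisfies e^r − 1 = 0.0316.
r = ln(1 + 0.0316) = ln(1.0316) = 0.031111 = 3.1111%.

3.1111%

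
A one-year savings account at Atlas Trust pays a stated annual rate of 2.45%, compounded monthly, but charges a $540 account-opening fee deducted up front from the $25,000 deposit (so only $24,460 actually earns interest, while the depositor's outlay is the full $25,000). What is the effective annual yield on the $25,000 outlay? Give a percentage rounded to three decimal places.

Value after one year: 24,460 × (1 + 0.0245/12)^12 = 24,460 × 1.024777 = $25,066.05.
Effective yield on the $25,000 outlay: 25,066.05 / 25,000 − 1 = 0.002642 = 0.264%.

0.264%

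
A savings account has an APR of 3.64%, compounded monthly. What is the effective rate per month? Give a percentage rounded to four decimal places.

0.3033%

With a nominal annual rate compounded monthly, the periodic rate is the nominal rate divided by 12.
i = 0.0364 / 12 = 0.0030333 = 0.3033%.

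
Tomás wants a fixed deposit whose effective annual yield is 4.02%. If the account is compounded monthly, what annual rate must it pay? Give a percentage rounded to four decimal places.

3.9478%

(1 + r/12)^12 − 1 = 0.0402, so 1 + r/12 = 1.0402^(1/12).
r/12 = 0.003290, so r = 0.039478 = 3.9478%.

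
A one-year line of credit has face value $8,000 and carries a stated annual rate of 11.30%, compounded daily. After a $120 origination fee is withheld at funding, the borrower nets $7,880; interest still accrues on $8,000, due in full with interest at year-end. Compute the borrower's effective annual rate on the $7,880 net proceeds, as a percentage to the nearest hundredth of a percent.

13.67%

Amount owed after one year: 8,000 × (1 + 0.1130/365)^365 = 8,000 × 1.119612 = $8,956.90.
Effective rate on net proceeds: 8,956.90 / 7,880 − 1 = 0.136662 = 13.67%.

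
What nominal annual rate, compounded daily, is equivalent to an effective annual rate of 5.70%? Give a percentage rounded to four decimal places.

5.5439%

(1 + r/365)^365 − 1 = 0.0570, so 1 + r/365 = 1.0570^(1/365).
r/365 = 0.000152, so r = 0.055439 = 5.5439%.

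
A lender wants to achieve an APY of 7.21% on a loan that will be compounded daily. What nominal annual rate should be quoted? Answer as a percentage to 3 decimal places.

(1 + r/365)^365 − 1 = 0.0721, so 1 + r/365 = 1.0721^(1/365).
r/365 = 0.000191, so r = 0.069626 = 6.963%.

6.963%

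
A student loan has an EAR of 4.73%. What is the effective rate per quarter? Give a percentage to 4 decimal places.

1.1621%

The per-quarter rate i satisfies (1 + i)^4 = 1 + 0.0473.
i = 1.0473^(1/4) − 1 = 0.0116209 = 1.1621%.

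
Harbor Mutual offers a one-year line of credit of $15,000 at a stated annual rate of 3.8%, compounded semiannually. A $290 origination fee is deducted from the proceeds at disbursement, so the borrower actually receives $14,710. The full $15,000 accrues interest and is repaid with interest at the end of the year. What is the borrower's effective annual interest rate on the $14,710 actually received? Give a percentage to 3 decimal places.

Amount owed after one year: 15,000 × (1 + 0.038/2)^2 = 15,000 × 1.038361 = $15,575.41.
Effective rate on net proceeds: 15,575.41 / 14,710 − 1 = 0.058832 = 5.883%.

5.883%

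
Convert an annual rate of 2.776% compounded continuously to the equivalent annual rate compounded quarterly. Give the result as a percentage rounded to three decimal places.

2.786%

EAR under continuous compounding: e^0.02776 − 1 = 0.028149.
Solve (1 + r/4)^4 = 1.028149: r/4 = 1.028149^(1/4) − 1 = 0.006964, so r = 0.027857 = 2.786%.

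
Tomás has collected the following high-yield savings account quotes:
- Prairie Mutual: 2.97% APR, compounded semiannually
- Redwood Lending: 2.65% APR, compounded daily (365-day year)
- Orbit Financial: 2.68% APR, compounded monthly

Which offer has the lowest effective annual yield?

Prairie Mutual: (1 + 0.0297/2)^2 − 1 = 2.992%
Redwood Lending: (1 + 0.0265/365)^365 − 1 = 2.685%
Orbit Financial: (1 + 0.0268/12)^12 − 1 = 2.713%
The lowest effective annual rate is Redwood Lending at 2.685%.

Redwood Lending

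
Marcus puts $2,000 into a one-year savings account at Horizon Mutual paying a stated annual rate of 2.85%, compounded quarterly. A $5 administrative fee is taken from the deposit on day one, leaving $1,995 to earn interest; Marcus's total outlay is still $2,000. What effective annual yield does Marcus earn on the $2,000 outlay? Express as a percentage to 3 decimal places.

Value after one year: 1,995 × (1 + 0.0285/4)^4 = 1,995 × 1.028806 = $2,052.47.
Effective yield on the $2,000 outlay: 2,052.47 / 2,000 − 1 = 0.026234 = 2.623%.

2.623%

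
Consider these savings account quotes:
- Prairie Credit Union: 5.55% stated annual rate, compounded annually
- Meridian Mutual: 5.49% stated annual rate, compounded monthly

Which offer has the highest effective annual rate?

Meridian Mutual

Prairie Credit Union: compounded annually, EAR = 5.550%
Meridian Mutual: (1 + 0.0549/12)^12 − 1 = 5.630%
The highest effective annual rate is Meridian Mutual at 5.630%.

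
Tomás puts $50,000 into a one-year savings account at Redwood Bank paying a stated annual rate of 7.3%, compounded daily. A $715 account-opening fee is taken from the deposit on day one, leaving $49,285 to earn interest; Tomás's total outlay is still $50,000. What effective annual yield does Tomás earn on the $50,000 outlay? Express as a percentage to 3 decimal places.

Value after one year: 49,285 × (1 + 0.073/365)^365 = 49,285 × 1.075723 = $53,016.99.
Effective yield on the $50,000 outlay: 53,016.99 / 50,000 − 1 = 0.060340 = 6.034%.

6.034%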